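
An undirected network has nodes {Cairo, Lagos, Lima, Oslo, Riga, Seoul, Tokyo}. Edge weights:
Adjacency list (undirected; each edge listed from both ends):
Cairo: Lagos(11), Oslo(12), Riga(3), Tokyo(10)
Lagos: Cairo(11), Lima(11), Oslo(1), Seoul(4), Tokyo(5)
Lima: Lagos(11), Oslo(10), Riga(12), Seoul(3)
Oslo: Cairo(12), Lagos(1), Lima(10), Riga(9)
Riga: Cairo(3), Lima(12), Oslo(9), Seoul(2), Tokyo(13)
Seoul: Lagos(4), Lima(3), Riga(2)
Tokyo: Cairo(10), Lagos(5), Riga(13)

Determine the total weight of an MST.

18

Kruskal: consider edges lightest-first.
Lagos—Oslo (1): add — endpoints in different components.
Riga—Seoul (2): add — endpoints in different components.
Cairo—Riga (3): add — endpoints in different components.
Lima—Seoul (3): add — endpoints in different components.
Lagos—Seoul (4): add — endpoints in different components.
Lagos—Tokyo (5): add — endpoints in different components.
MST edges: Lagos—Oslo, Riga—Seoul, Cairo—Riga, Lima—Seoul, Lagos—Seoul, Lagos—Tokyo; total weight 1+2+3+3+4+5 = 18.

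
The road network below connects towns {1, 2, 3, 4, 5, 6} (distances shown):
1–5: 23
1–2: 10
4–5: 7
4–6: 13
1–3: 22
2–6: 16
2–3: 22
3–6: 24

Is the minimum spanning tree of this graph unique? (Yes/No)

Sort edges by weight, then run Kruskal:
4–5 (7): add. Components now {1} {2} {3} {4,5} {6}
1–2 (10): add. Components now {1,2} {3} {4,5} {6}
4–6 (13): add. Components now {1,2} {3} {4,5,6}
2–6 (16): add. Components now {1,2,4,5,6} {3}
1–3 (22): add. Components now {1,2,3,4,5,6}
Non-tree edge 2–3 has weight 22, equal to the heaviest edge on its tree cycle — swapping gives another MST of the same weight. Not unique.

No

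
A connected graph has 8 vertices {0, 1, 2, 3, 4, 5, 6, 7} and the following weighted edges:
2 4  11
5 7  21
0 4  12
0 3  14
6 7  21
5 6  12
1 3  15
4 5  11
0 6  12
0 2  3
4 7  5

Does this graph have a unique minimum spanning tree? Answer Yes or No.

No

Kruskal: consider edges lightest-first.
0 2 (3): add — endpoints in different components.
4 7 (5): add — endpoints in different components.
2 4 (11): add — endpoints in different components.
4 5 (11): add — endpoints in different components.
0 4 (12): skip — 0 and 4 already connected.
0 6 (12): add — endpoints in different components.
5 6 (12): skip — 5 and 6 already connected.
0 3 (14): add — endpoints in different components.
1 3 (15): add — endpoints in different components.
Non-tree edge 5 6 has weight 12, equal to the heaviest edge on its tree cycle — swapping gives another MST of the same weight. Not unique.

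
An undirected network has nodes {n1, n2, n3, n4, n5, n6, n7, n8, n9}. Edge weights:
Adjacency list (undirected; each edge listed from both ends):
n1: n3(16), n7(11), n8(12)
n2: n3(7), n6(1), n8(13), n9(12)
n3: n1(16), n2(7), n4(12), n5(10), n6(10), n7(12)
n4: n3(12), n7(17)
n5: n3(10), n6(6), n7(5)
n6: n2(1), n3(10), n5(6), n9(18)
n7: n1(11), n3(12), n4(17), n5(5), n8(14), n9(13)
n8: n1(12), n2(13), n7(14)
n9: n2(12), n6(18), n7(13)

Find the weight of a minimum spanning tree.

66

Prim's algorithm from n7:
Step 1: cheapest edge leaving the tree is n5-n7 (5); add n5.
Step 2: cheapest edge leaving the tree is n5-n6 (6); add n6.
Step 3: cheapest edge leaving the tree is n2-n6 (1); add n2.
Step 4: cheapest edge leaving the tree is n2-n3 (7); add n3.
Step 5: cheapest edge leaving the tree is n1-n7 (11); add n1.
Step 6: cheapest edge leaving the tree is n3-n4 (12); add n4.
Step 7: cheapest edge leaving the tree is n1-n8 (12); add n8.
Step 8: cheapest edge leaving the tree is n2-n9 (12); add n9.
MST edges: n5-n7, n5-n6, n2-n6, n2-n3, n1-n7, n3-n4, n1-n8, n2-n9; total weight 5+6+1+7+11+12+12+12 = 66.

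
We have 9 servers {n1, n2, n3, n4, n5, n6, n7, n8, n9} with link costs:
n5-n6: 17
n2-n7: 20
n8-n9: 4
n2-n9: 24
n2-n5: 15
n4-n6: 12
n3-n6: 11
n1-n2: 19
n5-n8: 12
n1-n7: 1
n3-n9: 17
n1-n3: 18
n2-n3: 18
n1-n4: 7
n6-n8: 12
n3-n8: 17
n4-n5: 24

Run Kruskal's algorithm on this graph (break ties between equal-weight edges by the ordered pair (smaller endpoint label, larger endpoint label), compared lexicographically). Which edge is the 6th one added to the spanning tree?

n5-n8

Kruskal's algorithm — process edges by increasing weight (ties by edge label):
n1-n7 (1): add — endpoints in different components.
n8-n9 (4): add — endpoints in different components.
n1-n4 (7): add — endpoints in different components.
n3-n6 (11): add — endpoints in different components.
n4-n6 (12): add — endpoints in different components.
n5-n8 (12): add — endpoints in different components.
n6-n8 (12): add — endpoints in different components.
n2-n5 (15): add — endpoints in different components.
The 6th edge added is n5-n8.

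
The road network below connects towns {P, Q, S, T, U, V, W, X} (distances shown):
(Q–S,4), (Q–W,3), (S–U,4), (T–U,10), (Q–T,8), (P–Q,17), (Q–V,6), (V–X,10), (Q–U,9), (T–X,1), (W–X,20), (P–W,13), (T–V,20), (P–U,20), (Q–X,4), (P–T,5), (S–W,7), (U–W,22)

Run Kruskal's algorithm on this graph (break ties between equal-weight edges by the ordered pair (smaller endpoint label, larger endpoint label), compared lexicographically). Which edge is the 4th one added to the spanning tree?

Kruskal's algorithm — process edges by increasing weight (ties by edge label):
T–X (1): add — endpoints in different components.
Q–W (3): add — endpoints in different components.
Q–S (4): add — endpoints in different components.
Q–X (4): add — endpoints in different components.
S–U (4): add — endpoints in different components.
P–T (5): add — endpoints in different components.
Q–V (6): add — endpoints in different components.
The 4th edge added is Q–X.

Q-X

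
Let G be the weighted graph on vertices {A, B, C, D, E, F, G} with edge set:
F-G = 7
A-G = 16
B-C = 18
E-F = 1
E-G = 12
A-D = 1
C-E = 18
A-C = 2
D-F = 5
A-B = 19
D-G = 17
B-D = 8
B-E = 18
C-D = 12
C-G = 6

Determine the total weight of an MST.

Kruskal: consider edges lightest-first.
A-D (1): add — endpoints in different components.
E-F (1): add — endpoints in different components.
A-C (2): add — endpoints in different components.
D-F (5): add — endpoints in different components.
C-G (6): add — endpoints in different components.
F-G (7): skip — F and G already connected.
B-D (8): add — endpoints in different components.
MST edges: A-D, E-F, A-C, D-F, C-G, B-D; total weight 1+1+2+5+6+8 = 23.

23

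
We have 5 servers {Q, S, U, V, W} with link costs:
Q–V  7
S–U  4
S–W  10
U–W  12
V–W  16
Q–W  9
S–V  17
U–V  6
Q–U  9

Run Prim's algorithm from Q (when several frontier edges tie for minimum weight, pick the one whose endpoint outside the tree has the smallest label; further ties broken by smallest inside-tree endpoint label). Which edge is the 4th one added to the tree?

Q-W

Grow the tree from Q using Prim:
Step 1: cheapest edge leaving the tree is Q–V (7); add V.
Step 2: cheapest edge leaving the tree is U–V (6); add U.
Step 3: cheapest edge leaving the tree is S–U (4); add S.
Step 4: cheapest edge leaving the tree is Q–W (9); add W.
The 4th edge added is Q–W.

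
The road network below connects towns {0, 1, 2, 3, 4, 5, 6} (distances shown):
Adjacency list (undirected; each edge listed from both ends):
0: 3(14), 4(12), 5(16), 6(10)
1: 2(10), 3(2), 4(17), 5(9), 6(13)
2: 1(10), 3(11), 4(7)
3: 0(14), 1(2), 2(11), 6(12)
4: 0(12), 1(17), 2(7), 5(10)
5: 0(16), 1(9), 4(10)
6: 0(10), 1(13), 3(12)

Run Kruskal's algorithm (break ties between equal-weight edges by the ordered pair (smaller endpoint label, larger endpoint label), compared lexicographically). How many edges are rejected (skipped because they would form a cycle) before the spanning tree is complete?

2

Kruskal's algorithm — process edges by increasing weight (ties by edge label):
1–3 (2): add. Components now {0} {1,3} {2} {4} {5} {6}
2–4 (7): add. Components now {0} {1,3} {2,4} {5} {6}
1–5 (9): add. Components now {0} {1,3,5} {2,4} {6}
0–6 (10): add. Components now {0,6} {1,3,5} {2,4}
1–2 (10): add. Components now {0,6} {1,2,3,4,5}
4–5 (10): skip — 4 and 5 already connected.
2–3 (11): skip — 2 and 3 already connected.
0–4 (12): add. Components now {0,1,2,3,4,5,6}
Edges rejected before the tree was complete: 2.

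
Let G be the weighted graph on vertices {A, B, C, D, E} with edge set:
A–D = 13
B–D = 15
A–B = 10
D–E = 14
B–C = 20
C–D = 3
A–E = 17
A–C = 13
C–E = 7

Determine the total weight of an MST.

Kruskal: consider edges lightest-first.
C–D (3): add. Components now {A} {B} {C,D} {E}
C–E (7): add. Components now {A} {B} {C,D,E}
A–B (10): add. Components now {A,B} {C,D,E}
A–C (13): add. Components now {A,B,C,D,E}
MST edges: C–D, C–E, A–B, A–C; total weight 3+7+10+13 = 33.

33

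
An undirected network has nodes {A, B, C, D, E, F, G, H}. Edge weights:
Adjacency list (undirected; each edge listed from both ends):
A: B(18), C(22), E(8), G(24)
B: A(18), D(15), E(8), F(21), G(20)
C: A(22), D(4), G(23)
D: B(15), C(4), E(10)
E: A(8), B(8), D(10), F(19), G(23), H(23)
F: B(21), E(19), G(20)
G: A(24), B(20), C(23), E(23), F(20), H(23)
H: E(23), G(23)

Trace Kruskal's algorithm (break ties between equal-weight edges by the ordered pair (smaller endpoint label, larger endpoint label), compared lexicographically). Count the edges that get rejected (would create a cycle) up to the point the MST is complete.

7

Sort edges by weight, then run Kruskal:
C–D (4): add — endpoints in different components.
A–E (8): add — endpoints in different components.
B–E (8): add — endpoints in different components.
D–E (10): add — endpoints in different components.
B–D (15): skip — B and D already connected.
A–B (18): skip — A and B already connected.
E–F (19): add — endpoints in different components.
B–G (20): add — endpoints in different components.
F–G (20): skip — F and G already connected.
B–F (21): skip — B and F already connected.
A–C (22): skip — A and C already connected.
C–G (23): skip — C and G already connected.
E–G (23): skip — E and G already connected.
E–H (23): add — endpoints in different components.
Edges rejected before the tree was complete: 7.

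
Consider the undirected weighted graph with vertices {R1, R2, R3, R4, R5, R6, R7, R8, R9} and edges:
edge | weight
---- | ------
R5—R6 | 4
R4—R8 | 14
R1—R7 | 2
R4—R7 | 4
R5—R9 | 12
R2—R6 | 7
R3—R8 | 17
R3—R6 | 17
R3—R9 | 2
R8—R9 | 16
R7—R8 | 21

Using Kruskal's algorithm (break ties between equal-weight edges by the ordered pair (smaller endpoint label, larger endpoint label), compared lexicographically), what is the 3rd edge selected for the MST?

Sort edges by weight, then run Kruskal:
R1—R7 (2): add — endpoints in different components.
R3—R9 (2): add — endpoints in different components.
R4—R7 (4): add — endpoints in different components.
R5—R6 (4): add — endpoints in different components.
R2—R6 (7): add — endpoints in different components.
R5—R9 (12): add — endpoints in different components.
R4—R8 (14): add — endpoints in different components.
R8—R9 (16): add — endpoints in different components.
The 3rd edge added is R4—R7.

R4-R7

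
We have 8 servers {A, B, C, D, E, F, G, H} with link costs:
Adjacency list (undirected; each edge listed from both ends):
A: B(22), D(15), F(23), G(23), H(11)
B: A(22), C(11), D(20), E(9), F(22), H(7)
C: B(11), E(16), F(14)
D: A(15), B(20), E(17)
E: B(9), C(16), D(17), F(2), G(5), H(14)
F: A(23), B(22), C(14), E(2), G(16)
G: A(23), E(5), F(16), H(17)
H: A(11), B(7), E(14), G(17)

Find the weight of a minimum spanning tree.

Kruskal: consider edges lightest-first.
E-F (2): add — endpoints in different components.
E-G (5): add — endpoints in different components.
B-H (7): add — endpoints in different components.
B-E (9): add — endpoints in different components.
A-H (11): add — endpoints in different components.
B-C (11): add — endpoints in different components.
C-F (14): skip — C and F already connected.
E-H (14): skip — E and H already connected.
A-D (15): add — endpoints in different components.
MST edges: E-F, E-G, B-H, B-E, A-H, B-C, A-D; total weight 2+5+7+9+11+11+15 = 60.

60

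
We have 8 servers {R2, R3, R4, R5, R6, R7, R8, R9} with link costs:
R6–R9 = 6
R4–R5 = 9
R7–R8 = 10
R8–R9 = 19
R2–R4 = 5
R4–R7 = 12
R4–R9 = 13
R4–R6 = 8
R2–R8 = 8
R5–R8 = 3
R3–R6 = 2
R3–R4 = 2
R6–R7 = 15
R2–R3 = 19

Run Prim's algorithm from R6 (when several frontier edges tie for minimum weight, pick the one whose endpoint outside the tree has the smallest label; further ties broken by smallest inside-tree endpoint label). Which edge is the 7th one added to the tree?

R7-R8

Prim, starting at R6.
Step 1: frontier [R3–R6 2, R6–R9 6, R4–R6 8, R6–R7 15] → take R3–R6 (2); add R3.
Step 2: frontier [R3–R4 2, R2–R3 19, R6–R9 6, R4–R6 8, R6–R7 15] → take R3–R4 (2); add R4.
Step 3: frontier [R2–R3 19, R2–R4 5, R4–R5 9, R4–R7 12, R4–R9 13, R6–R9 6, R6–R7 15] → take R2–R4 (5); add R2.
Step 4: frontier [R2–R8 8, R4–R5 9, R4–R7 12, R4–R9 13, R6–R9 6, R6–R7 15] → take R6–R9 (6); add R9.
Step 5: frontier [R2–R8 8, R4–R5 9, R4–R7 12, R6–R7 15, R8–R9 19] → take R2–R8 (8); add R8.
Step 6: frontier [R4–R5 9, R4–R7 12, R6–R7 15, R5–R8 3, R7–R8 10] → take R5–R8 (3); add R5.
Step 7: frontier [R4–R7 12, R6–R7 15, R7–R8 10] → take R7–R8 (10); add R7.
The 7th edge added is R7–R8.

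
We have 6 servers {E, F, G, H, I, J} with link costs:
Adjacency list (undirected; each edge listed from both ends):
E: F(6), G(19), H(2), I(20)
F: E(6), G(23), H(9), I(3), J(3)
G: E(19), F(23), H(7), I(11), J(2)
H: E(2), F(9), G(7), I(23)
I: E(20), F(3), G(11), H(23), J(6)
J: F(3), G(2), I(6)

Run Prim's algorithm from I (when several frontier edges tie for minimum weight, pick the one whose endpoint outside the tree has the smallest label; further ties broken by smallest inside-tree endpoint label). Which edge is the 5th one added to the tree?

E-H

Grow the tree from I using Prim:
Step 1: frontier [F-I 3, I-J 6, G-I 11, E-I 20, H-I 23] → take F-I (3); add F.
Step 2: frontier [F-J 3, E-F 6, F-H 9, F-G 23, I-J 6, G-I 11, E-I 20, H-I 23] → take F-J (3); add J.
Step 3: frontier [E-F 6, F-H 9, F-G 23, G-I 11, E-I 20, H-I 23, G-J 2] → take G-J (2); add G.
Step 4: frontier [E-F 6, F-H 9, G-H 7, E-G 19, E-I 20, H-I 23] → take E-F (6); add E.
Step 5: frontier [E-H 2, F-H 9, G-H 7, H-I 23] → take E-H (2); add H.
The 5th edge added is E-H.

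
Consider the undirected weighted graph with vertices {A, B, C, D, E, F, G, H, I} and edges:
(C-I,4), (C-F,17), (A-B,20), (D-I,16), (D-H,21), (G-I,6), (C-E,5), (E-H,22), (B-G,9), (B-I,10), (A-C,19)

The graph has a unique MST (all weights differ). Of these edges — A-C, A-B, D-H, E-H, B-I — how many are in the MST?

Kruskal's algorithm — process edges by increasing weight (ties by edge label):
C-I (4): add — endpoints in different components.
C-E (5): add — endpoints in different components.
G-I (6): add — endpoints in different components.
B-G (9): add — endpoints in different components.
B-I (10): skip — B and I already connected.
D-I (16): add — endpoints in different components.
C-F (17): add — endpoints in different components.
A-C (19): add — endpoints in different components.
A-B (20): skip — A and B already connected.
D-H (21): add — endpoints in different components.
MST edge set: {C-I, C-E, G-I, B-G, D-I, C-F, A-C, D-H}.
Of the listed edges, {A-C, D-H} are in the MST → 2.

2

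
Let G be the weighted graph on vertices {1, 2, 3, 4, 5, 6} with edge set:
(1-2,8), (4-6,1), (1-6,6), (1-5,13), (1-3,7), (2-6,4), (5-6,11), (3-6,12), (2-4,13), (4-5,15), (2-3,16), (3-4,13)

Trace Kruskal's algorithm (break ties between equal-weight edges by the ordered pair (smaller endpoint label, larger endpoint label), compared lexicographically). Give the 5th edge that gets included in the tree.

Sort edges by weight, then run Kruskal:
4-6 (1): add. Components now {1} {2} {3} {4,6} {5}
2-6 (4): add. Components now {1} {2,4,6} {3} {5}
1-6 (6): add. Components now {1,2,4,6} {3} {5}
1-3 (7): add. Components now {1,2,3,4,6} {5}
1-2 (8): skip — 1 and 2 already connected.
5-6 (11): add. Components now {1,2,3,4,5,6}
The 5th edge added is 5-6.

5-6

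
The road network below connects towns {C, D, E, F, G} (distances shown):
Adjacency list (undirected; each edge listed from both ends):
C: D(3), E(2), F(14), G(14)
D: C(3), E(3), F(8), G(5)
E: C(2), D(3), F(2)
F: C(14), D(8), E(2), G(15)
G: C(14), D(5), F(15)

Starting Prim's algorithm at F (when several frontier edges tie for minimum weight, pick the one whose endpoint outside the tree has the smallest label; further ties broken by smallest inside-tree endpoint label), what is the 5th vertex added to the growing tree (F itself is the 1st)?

Prim's algorithm from F:
Step 1: cheapest edge leaving the tree is E—F (2); add E.
Step 2: cheapest edge leaving the tree is C—E (2); add C.
Step 3: cheapest edge leaving the tree is C—D (3); add D.
Step 4: cheapest edge leaving the tree is D—G (5); add G.
Vertex order: F, E, C, D, G. The 5th vertex is G.

G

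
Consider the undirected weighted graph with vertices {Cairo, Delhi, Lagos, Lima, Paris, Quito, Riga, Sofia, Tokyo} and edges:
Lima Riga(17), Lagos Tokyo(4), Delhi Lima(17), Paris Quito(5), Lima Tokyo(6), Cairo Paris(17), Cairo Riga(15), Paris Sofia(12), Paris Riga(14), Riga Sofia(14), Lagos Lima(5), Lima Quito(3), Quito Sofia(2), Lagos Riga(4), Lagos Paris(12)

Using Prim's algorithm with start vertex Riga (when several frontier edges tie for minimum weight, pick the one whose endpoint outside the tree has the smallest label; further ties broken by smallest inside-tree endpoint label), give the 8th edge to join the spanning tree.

Prim's algorithm from Riga:
Step 1: cheapest edge leaving the tree is Lagos Riga (4); add Lagos.
Step 2: cheapest edge leaving the tree is Lagos Tokyo (4); add Tokyo.
Step 3: cheapest edge leaving the tree is Lagos Lima (5); add Lima.
Step 4: cheapest edge leaving the tree is Lima Quito (3); add Quito.
Step 5: cheapest edge leaving the tree is Quito Sofia (2); add Sofia.
Step 6: cheapest edge leaving the tree is Paris Quito (5); add Paris.
Step 7: cheapest edge leaving the tree is Cairo Riga (15); add Cairo.
Step 8: cheapest edge leaving the tree is Delhi Lima (17); add Delhi.
The 8th edge added is Delhi Lima.

Delhi-Lima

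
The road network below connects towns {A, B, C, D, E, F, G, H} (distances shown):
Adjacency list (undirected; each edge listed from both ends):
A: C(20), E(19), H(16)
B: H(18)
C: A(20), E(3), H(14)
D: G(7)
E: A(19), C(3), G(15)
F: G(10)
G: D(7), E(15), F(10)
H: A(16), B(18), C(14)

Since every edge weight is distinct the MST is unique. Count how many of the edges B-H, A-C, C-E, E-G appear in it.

Kruskal's algorithm — process edges by increasing weight (ties by edge label):
C-E (3): add — endpoints in different components.
D-G (7): add — endpoints in different components.
F-G (10): add — endpoints in different components.
C-H (14): add — endpoints in different components.
E-G (15): add — endpoints in different components.
A-H (16): add — endpoints in different components.
B-H (18): add — endpoints in different components.
MST edge set: {C-E, D-G, F-G, C-H, E-G, A-H, B-H}.
Of the listed edges, {B-H, C-E, E-G} are in the MST → 3.

3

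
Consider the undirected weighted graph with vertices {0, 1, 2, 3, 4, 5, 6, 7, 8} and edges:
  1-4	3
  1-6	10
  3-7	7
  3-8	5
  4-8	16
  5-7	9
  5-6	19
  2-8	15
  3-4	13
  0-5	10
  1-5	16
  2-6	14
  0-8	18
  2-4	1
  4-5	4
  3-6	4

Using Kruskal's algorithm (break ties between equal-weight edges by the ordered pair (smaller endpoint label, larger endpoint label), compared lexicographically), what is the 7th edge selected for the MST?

5-7

Kruskal: consider edges lightest-first.
2-4 (1): add — endpoints in different components.
1-4 (3): add — endpoints in different components.
3-6 (4): add — endpoints in different components.
4-5 (4): add — endpoints in different components.
3-8 (5): add — endpoints in different components.
3-7 (7): add — endpoints in different components.
5-7 (9): add — endpoints in different components.
0-5 (10): add — endpoints in different components.
The 7th edge added is 5-7.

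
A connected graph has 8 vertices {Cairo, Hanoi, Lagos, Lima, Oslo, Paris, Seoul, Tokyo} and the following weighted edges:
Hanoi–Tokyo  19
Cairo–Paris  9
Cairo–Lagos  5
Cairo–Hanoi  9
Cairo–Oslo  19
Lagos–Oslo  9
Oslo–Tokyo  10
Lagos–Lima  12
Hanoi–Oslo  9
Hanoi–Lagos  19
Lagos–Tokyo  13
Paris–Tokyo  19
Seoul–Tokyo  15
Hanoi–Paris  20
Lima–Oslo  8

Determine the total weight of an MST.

Prim, starting at Cairo.
Step 1: cheapest edge leaving the tree is Cairo–Lagos (5); add Lagos.
Step 2: cheapest edge leaving the tree is Cairo–Hanoi (9); add Hanoi.
Step 3: cheapest edge leaving the tree is Hanoi–Oslo (9); add Oslo.
Step 4: cheapest edge leaving the tree is Lima–Oslo (8); add Lima.
Step 5: cheapest edge leaving the tree is Cairo–Paris (9); add Paris.
Step 6: cheapest edge leaving the tree is Oslo–Tokyo (10); add Tokyo.
Step 7: cheapest edge leaving the tree is Seoul–Tokyo (15); add Seoul.
MST edges: Cairo–Lagos, Cairo–Hanoi, Hanoi–Oslo, Lima–Oslo, Cairo–Paris, Oslo–Tokyo, Seoul–Tokyo; total weight 5+9+9+8+9+10+15 = 65.

65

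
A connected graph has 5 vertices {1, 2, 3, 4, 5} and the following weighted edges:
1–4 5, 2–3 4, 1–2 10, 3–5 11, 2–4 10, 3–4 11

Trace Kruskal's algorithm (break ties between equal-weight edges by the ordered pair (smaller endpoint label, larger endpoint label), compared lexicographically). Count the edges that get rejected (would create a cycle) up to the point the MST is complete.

Kruskal's algorithm — process edges by increasing weight (ties by edge label):
2–3 (4): add — endpoints in different components.
1–4 (5): add — endpoints in different components.
1–2 (10): add — endpoints in different components.
2–4 (10): skip — 2 and 4 already connected.
3–4 (11): skip — 3 and 4 already connected.
3–5 (11): add — endpoints in different components.
Edges rejected before the tree was complete: 2.

2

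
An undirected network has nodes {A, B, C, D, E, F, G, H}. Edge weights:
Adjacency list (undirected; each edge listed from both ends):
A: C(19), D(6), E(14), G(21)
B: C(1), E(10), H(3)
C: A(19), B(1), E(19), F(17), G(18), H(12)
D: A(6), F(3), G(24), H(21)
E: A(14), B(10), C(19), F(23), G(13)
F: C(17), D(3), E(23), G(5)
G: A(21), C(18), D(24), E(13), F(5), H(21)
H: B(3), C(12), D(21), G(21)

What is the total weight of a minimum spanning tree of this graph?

41

Prim's algorithm from G:
Step 1: cheapest edge leaving the tree is F–G (5); add F.
Step 2: cheapest edge leaving the tree is D–F (3); add D.
Step 3: cheapest edge leaving the tree is A–D (6); add A.
Step 4: cheapest edge leaving the tree is E–G (13); add E.
Step 5: cheapest edge leaving the tree is B–E (10); add B.
Step 6: cheapest edge leaving the tree is B–C (1); add C.
Step 7: cheapest edge leaving the tree is B–H (3); add H.
MST edges: F–G, D–F, A–D, E–G, B–E, B–C, B–H; total weight 5+3+6+13+10+1+3 = 41.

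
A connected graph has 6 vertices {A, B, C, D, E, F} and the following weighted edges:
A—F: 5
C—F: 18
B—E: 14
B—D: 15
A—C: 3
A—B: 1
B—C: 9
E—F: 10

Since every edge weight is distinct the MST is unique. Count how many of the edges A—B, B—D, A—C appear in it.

Sort edges by weight, then run Kruskal:
A—B (1): add — endpoints in different components.
A—C (3): add — endpoints in different components.
A—F (5): add — endpoints in different components.
B—C (9): skip — B and C already connected.
E—F (10): add — endpoints in different components.
B—E (14): skip — B and E already connected.
B—D (15): add — endpoints in different components.
MST edge set: {A—B, A—C, A—F, E—F, B—D}.
Of the listed edges, {A—B, B—D, A—C} are in the MST → 3.

3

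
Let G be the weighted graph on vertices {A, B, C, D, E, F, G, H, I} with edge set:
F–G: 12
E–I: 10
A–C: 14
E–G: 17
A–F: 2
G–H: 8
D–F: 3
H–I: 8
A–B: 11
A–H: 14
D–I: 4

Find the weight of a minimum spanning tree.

Prim's algorithm from C:
Step 1: cheapest edge leaving the tree is A–C (14); add A.
Step 2: cheapest edge leaving the tree is A–F (2); add F.
Step 3: cheapest edge leaving the tree is D–F (3); add D.
Step 4: cheapest edge leaving the tree is D–I (4); add I.
Step 5: cheapest edge leaving the tree is H–I (8); add H.
Step 6: cheapest edge leaving the tree is G–H (8); add G.
Step 7: cheapest edge leaving the tree is E–I (10); add E.
Step 8: cheapest edge leaving the tree is A–B (11); add B.
MST edges: A–C, A–F, D–F, D–I, H–I, G–H, E–I, A–B; total weight 14+2+3+4+8+8+10+11 = 60.

60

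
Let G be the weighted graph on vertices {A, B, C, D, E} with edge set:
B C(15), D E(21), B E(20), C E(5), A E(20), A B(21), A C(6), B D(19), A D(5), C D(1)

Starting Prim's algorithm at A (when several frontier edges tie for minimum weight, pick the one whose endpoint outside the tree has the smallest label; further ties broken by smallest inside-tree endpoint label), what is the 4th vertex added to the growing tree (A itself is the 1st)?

Prim, starting at A.
Step 1: cheapest edge leaving the tree is A D (5); add D.
Step 2: cheapest edge leaving the tree is C D (1); add C.
Step 3: cheapest edge leaving the tree is C E (5); add E.
Step 4: cheapest edge leaving the tree is B C (15); add B.
Vertex order: A, D, C, E, B. The 4th vertex is E.

E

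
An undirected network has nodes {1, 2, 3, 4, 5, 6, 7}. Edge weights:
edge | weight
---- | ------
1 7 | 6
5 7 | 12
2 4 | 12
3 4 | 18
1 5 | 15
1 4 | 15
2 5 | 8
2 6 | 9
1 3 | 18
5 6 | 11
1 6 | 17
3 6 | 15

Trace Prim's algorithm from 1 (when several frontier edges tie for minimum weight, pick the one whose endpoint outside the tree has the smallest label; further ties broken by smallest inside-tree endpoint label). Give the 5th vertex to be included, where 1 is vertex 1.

6

Prim, starting at 1.
Step 1: cheapest edge leaving the tree is 1 7 (6); add 7.
Step 2: cheapest edge leaving the tree is 5 7 (12); add 5.
Step 3: cheapest edge leaving the tree is 2 5 (8); add 2.
Step 4: cheapest edge leaving the tree is 2 6 (9); add 6.
Step 5: cheapest edge leaving the tree is 2 4 (12); add 4.
Step 6: cheapest edge leaving the tree is 3 6 (15); add 3.
Vertex order: 1, 7, 5, 2, 6, 4, 3. The 5th vertex is 6.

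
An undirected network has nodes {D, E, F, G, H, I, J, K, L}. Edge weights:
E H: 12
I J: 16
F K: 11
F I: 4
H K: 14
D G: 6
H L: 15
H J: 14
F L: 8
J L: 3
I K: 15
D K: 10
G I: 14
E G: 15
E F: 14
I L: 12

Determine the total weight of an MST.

68

Prim, starting at L.
Step 1: cheapest edge leaving the tree is J L (3); add J.
Step 2: cheapest edge leaving the tree is F L (8); add F.
Step 3: cheapest edge leaving the tree is F I (4); add I.
Step 4: cheapest edge leaving the tree is F K (11); add K.
Step 5: cheapest edge leaving the tree is D K (10); add D.
Step 6: cheapest edge leaving the tree is D G (6); add G.
Step 7: cheapest edge leaving the tree is E F (14); add E.
Step 8: cheapest edge leaving the tree is E H (12); add H.
MST edges: J L, F L, F I, F K, D K, D G, E F, E H; total weight 3+8+4+11+10+6+14+12 = 68.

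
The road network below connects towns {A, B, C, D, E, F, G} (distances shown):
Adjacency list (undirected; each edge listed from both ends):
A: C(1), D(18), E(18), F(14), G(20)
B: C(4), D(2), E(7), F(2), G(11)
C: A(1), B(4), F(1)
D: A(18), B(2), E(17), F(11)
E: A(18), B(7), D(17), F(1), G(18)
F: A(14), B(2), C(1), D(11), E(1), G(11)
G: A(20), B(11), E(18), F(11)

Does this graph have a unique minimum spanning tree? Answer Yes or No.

Kruskal: consider edges lightest-first.
A-C (1): add — endpoints in different components.
C-F (1): add — endpoints in different components.
E-F (1): add — endpoints in different components.
B-D (2): add — endpoints in different components.
B-F (2): add — endpoints in different components.
B-C (4): skip — B and C already connected.
B-E (7): skip — B and E already connected.
B-G (11): add — endpoints in different components.
Non-tree edge F-G has weight 11, equal to the heaviest edge on its tree cycle — swapping gives another MST of the same weight. Not unique.

No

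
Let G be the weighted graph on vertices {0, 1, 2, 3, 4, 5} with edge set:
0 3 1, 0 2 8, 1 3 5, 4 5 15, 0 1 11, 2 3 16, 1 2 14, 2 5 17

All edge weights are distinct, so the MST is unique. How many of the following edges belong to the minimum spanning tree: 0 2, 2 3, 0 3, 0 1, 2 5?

3

Sort edges by weight, then run Kruskal:
0 3 (1): add. Components now {0,3} {1} {2} {4} {5}
1 3 (5): add. Components now {0,1,3} {2} {4} {5}
0 2 (8): add. Components now {0,1,2,3} {4} {5}
0 1 (11): skip — 0 and 1 already connected.
1 2 (14): skip — 1 and 2 already connected.
4 5 (15): add. Components now {0,1,2,3} {4,5}
2 3 (16): skip — 2 and 3 already connected.
2 5 (17): add. Components now {0,1,2,3,4,5}
MST edge set: {0 3, 1 3, 0 2, 4 5, 2 5}.
Of the listed edges, {0 2, 0 3, 2 5} are in the MST → 3.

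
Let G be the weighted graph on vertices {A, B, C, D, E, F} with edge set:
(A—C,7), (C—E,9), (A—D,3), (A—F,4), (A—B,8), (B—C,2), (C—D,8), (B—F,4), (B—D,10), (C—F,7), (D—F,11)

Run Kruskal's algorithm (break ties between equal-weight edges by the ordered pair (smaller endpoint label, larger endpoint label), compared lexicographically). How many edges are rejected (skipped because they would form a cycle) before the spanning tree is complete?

4

Kruskal's algorithm — process edges by increasing weight (ties by edge label):
B—C (2): add — endpoints in different components.
A—D (3): add — endpoints in different components.
A—F (4): add — endpoints in different components.
B—F (4): add — endpoints in different components.
A—C (7): skip — A and C already connected.
C—F (7): skip — C and F already connected.
A—B (8): skip — A and B already connected.
C—D (8): skip — C and D already connected.
C—E (9): add — endpoints in different components.
Edges rejected before the tree was complete: 4.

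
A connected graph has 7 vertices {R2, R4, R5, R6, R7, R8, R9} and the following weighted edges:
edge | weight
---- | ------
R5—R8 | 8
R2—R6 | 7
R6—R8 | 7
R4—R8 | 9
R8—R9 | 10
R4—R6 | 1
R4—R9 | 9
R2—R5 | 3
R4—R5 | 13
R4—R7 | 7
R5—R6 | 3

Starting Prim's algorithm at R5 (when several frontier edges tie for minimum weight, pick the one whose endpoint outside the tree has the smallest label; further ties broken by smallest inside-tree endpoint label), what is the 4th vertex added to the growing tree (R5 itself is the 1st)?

Prim's algorithm from R5:
Step 1: cheapest edge leaving the tree is R2—R5 (3); add R2.
Step 2: cheapest edge leaving the tree is R5—R6 (3); add R6.
Step 3: cheapest edge leaving the tree is R4—R6 (1); add R4.
Step 4: cheapest edge leaving the tree is R4—R7 (7); add R7.
Step 5: cheapest edge leaving the tree is R6—R8 (7); add R8.
Step 6: cheapest edge leaving the tree is R4—R9 (9); add R9.
Vertex order: R5, R2, R6, R4, R7, R8, R9. The 4th vertex is R4.

R4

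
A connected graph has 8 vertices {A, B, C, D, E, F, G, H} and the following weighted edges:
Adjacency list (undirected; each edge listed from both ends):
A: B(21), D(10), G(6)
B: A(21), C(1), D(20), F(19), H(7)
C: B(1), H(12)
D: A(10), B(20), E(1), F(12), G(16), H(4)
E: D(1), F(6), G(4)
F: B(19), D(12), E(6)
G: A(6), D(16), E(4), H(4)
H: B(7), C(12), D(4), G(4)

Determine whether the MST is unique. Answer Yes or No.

No

Kruskal: consider edges lightest-first.
B C (1): add — endpoints in different components.
D E (1): add — endpoints in different components.
D H (4): add — endpoints in different components.
E G (4): add — endpoints in different components.
G H (4): skip — G and H already connected.
A G (6): add — endpoints in different components.
E F (6): add — endpoints in different components.
B H (7): add — endpoints in different components.
Non-tree edge G H has weight 4, equal to the heaviest edge on its tree cycle — swapping gives another MST of the same weight. Not unique.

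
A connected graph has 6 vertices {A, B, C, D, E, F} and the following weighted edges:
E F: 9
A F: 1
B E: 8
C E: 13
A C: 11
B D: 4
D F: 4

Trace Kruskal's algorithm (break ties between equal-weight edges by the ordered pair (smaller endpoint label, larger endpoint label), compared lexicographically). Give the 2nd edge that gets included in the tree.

Kruskal: consider edges lightest-first.
A F (1): add. Components now {A,F} {B} {C} {D} {E}
B D (4): add. Components now {A,F} {B,D} {C} {E}
D F (4): add. Components now {A,B,D,F} {C} {E}
B E (8): add. Components now {A,B,D,E,F} {C}
E F (9): skip — E and F already connected.
A C (11): add. Components now {A,B,C,D,E,F}
The 2nd edge added is B D.

B-D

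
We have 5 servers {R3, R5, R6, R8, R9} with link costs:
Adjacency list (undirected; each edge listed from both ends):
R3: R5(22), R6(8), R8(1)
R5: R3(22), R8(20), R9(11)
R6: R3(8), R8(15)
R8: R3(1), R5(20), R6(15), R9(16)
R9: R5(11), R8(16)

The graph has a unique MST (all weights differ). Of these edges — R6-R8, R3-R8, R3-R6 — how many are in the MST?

2

Sort edges by weight, then run Kruskal:
R3-R8 (1): add — endpoints in different components.
R3-R6 (8): add — endpoints in different components.
R5-R9 (11): add — endpoints in different components.
R6-R8 (15): skip — R8 and R6 already connected.
R8-R9 (16): add — endpoints in different components.
MST edge set: {R3-R8, R3-R6, R5-R9, R8-R9}.
Of the listed edges, {R3-R8, R3-R6} are in the MST → 2.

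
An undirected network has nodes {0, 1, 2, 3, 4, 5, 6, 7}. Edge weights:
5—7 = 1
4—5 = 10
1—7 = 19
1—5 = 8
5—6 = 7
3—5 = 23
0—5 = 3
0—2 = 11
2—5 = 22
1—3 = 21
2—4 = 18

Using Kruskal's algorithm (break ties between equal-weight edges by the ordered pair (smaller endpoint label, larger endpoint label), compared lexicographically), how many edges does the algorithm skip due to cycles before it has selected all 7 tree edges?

Kruskal: consider edges lightest-first.
5—7 (1): add — endpoints in different components.
0—5 (3): add — endpoints in different components.
5—6 (7): add — endpoints in different components.
1—5 (8): add — endpoints in different components.
4—5 (10): add — endpoints in different components.
0—2 (11): add — endpoints in different components.
2—4 (18): skip — 2 and 4 already connected.
1—7 (19): skip — 1 and 7 already connected.
1—3 (21): add — endpoints in different components.
Edges rejected before the tree was complete: 2.

2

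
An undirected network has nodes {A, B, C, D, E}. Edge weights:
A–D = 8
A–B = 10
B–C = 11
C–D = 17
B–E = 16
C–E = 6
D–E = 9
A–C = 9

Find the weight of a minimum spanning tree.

Kruskal: consider edges lightest-first.
C–E (6): add — endpoints in different components.
A–D (8): add — endpoints in different components.
A–C (9): add — endpoints in different components.
D–E (9): skip — D and E already connected.
A–B (10): add — endpoints in different components.
MST edges: C–E, A–D, A–C, A–B; total weight 6+8+9+10 = 33.

33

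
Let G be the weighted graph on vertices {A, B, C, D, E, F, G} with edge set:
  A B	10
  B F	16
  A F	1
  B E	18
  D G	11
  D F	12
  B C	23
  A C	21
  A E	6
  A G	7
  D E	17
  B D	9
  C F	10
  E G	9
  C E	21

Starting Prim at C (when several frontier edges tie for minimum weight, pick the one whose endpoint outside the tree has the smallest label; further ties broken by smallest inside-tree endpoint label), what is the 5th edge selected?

Prim, starting at C.
Step 1: cheapest edge leaving the tree is C F (10); add F.
Step 2: cheapest edge leaving the tree is A F (1); add A.
Step 3: cheapest edge leaving the tree is A E (6); add E.
Step 4: cheapest edge leaving the tree is A G (7); add G.
Step 5: cheapest edge leaving the tree is A B (10); add B.
Step 6: cheapest edge leaving the tree is B D (9); add D.
The 5th edge added is A B.

A-B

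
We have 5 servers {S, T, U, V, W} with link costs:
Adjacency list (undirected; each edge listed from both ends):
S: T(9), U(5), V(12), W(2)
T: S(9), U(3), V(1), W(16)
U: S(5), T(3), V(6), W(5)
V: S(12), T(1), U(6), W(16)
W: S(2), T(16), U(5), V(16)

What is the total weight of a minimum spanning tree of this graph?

Kruskal's algorithm — process edges by increasing weight (ties by edge label):
T–V (1): add — endpoints in different components.
S–W (2): add — endpoints in different components.
T–U (3): add — endpoints in different components.
S–U (5): add — endpoints in different components.
MST edges: T–V, S–W, T–U, S–U; total weight 1+2+3+5 = 11.

11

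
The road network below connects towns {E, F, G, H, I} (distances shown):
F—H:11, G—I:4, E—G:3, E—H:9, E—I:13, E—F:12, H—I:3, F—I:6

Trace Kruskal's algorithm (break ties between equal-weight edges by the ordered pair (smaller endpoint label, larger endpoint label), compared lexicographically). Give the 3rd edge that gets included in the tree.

G-I

Sort edges by weight, then run Kruskal:
E—G (3): add — endpoints in different components.
H—I (3): add — endpoints in different components.
G—I (4): add — endpoints in different components.
F—I (6): add — endpoints in different components.
The 3rd edge added is G—I.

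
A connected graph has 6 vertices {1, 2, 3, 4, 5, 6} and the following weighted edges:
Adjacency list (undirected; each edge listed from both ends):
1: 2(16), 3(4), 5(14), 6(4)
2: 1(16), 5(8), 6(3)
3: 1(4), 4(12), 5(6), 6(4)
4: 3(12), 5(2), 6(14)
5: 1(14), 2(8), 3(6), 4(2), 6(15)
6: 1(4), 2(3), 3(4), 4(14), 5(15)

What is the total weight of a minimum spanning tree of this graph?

Prim's algorithm from 2:
Step 1: frontier [2-6 3, 2-5 8, 1-2 16] → take 2-6 (3); add 6.
Step 2: frontier [2-5 8, 1-2 16, 1-6 4, 3-6 4, 4-6 14, 5-6 15] → take 1-6 (4); add 1.
Step 3: frontier [1-3 4, 1-5 14, 2-5 8, 3-6 4, 4-6 14, 5-6 15] → take 1-3 (4); add 3.
Step 4: frontier [1-5 14, 2-5 8, 3-5 6, 3-4 12, 4-6 14, 5-6 15] → take 3-5 (6); add 5.
Step 5: frontier [3-4 12, 4-5 2, 4-6 14] → take 4-5 (2); add 4.
MST edges: 2-6, 1-6, 1-3, 3-5, 4-5; total weight 3+4+4+6+2 = 19.

19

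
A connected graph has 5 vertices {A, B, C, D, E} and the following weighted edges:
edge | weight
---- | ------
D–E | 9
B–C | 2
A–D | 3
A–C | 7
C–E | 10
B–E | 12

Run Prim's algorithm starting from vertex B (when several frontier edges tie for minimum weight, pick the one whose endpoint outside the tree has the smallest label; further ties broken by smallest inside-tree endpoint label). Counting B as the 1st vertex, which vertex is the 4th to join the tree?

Grow the tree from B using Prim:
Step 1: frontier [B–C 2, B–E 12] → take B–C (2); add C.
Step 2: frontier [B–E 12, A–C 7, C–E 10] → take A–C (7); add A.
Step 3: frontier [A–D 3, B–E 12, C–E 10] → take A–D (3); add D.
Step 4: frontier [B–E 12, C–E 10, D–E 9] → take D–E (9); add E.
Vertex order: B, C, A, D, E. The 4th vertex is D.

D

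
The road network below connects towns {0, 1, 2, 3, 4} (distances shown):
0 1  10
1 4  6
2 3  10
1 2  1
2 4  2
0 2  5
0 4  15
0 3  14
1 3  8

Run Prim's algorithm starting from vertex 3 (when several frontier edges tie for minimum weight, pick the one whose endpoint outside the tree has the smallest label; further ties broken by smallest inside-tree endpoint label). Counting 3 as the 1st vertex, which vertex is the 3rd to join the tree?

Prim's algorithm from 3:
Step 1: frontier [1 3 8, 2 3 10, 0 3 14] → take 1 3 (8); add 1.
Step 2: frontier [1 2 1, 1 4 6, 0 1 10, 2 3 10, 0 3 14] → take 1 2 (1); add 2.
Step 3: frontier [1 4 6, 0 1 10, 2 4 2, 0 2 5, 0 3 14] → take 2 4 (2); add 4.
Step 4: frontier [0 1 10, 0 2 5, 0 3 14, 0 4 15] → take 0 2 (5); add 0.
Vertex order: 3, 1, 2, 4, 0. The 3rd vertex is 2.

2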